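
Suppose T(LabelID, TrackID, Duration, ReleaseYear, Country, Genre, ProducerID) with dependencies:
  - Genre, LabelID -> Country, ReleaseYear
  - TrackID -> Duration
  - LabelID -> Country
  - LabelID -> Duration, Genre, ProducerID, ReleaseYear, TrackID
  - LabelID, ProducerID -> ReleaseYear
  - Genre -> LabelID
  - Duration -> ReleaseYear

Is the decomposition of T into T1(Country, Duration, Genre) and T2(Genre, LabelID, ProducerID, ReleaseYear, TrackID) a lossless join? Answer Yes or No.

Yes

The shared attributes are {Genre} and {Genre}⁺ = {Country, Duration, Genre, LabelID, ProducerID, ReleaseYear, TrackID}.
This includes all of T1, so the common attributes are a superkey of T1 — the join is lossless.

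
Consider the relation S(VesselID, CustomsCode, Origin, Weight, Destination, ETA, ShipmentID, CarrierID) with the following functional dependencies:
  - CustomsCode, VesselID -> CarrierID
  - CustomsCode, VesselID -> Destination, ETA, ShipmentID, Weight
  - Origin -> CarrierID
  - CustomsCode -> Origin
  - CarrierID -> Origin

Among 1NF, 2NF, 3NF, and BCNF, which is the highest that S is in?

Candidate key: {CustomsCode, VesselID}. Prime attributes: {CustomsCode, VesselID}.
Origin -> CarrierID breaks BCNF: {Origin}⁺ = {CarrierID, Origin}, so {Origin} is not a superkey.
Origin -> CarrierID determines the non-prime attribute {CarrierID} from a non-superkey — 3NF is violated.
{CustomsCode} is a proper subset of the key {CustomsCode, VesselID}, and {CustomsCode}⁺ contains the non-prime attributes {CarrierID, Origin} — a partial dependency, so 2NF is violated.

1NF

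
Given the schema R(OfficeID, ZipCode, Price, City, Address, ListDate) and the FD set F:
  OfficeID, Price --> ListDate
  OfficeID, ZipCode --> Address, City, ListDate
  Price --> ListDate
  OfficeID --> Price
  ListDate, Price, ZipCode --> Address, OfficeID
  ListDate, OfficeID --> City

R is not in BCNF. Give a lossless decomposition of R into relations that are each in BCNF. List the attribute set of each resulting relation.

{Address, OfficeID, ZipCode}; {City, OfficeID, Price}; {ListDate, Price}

Candidate keys of the original relation: {OfficeID, ZipCode}, {Price, ZipCode}.
In {Address, City, ListDate, OfficeID, Price, ZipCode}, {OfficeID, Price} is not a superkey ({OfficeID, Price}⁺ restricted to this set is {City, ListDate, OfficeID, Price}), so split on OfficeID, Price --> City, ListDate into {City, ListDate, OfficeID, Price} and {Address, OfficeID, Price, ZipCode}.
In {City, ListDate, OfficeID, Price}, {Price} is not a superkey ({Price}⁺ restricted to this set is {ListDate, Price}), so split on Price --> ListDate into {ListDate, Price} and {City, OfficeID, Price}.
{ListDate, Price} is in BCNF.
{City, OfficeID, Price} is in BCNF.
In {Address, OfficeID, Price, ZipCode}, {OfficeID} is not a superkey ({OfficeID}⁺ restricted to this set is {OfficeID, Price}), so split on OfficeID --> Price into {OfficeID, Price} and {Address, OfficeID, ZipCode}.
{OfficeID, Price} is in BCNF.
{Address, OfficeID, ZipCode} is in BCNF.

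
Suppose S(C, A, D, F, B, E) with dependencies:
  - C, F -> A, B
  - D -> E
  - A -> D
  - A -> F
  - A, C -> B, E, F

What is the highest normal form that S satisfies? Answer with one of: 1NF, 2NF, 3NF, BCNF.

1NF

Candidate keys: {A, C}, {C, F}. Prime attributes: {A, C, F}.
D -> E breaks BCNF: {D}⁺ = {D, E}, so {D} is not a superkey.
D -> E determines the non-prime attribute {E} from a non-superkey — 3NF is violated.
The proper key subset {A} of {A, C} determines non-prime {D, E}, so the relation is not even in 2NF.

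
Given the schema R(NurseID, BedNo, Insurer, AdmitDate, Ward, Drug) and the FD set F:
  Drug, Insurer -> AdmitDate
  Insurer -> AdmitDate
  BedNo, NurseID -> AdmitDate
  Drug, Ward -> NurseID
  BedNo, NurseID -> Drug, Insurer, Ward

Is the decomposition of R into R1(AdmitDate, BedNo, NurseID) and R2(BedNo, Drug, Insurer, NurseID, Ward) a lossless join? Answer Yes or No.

R1 ∩ R2 = {BedNo, NurseID}; its closure under F is {AdmitDate, BedNo, Drug, Insurer, NurseID, Ward}.
This includes all of R1, so the common attributes are a superkey of R1 — the join is lossless.

Yes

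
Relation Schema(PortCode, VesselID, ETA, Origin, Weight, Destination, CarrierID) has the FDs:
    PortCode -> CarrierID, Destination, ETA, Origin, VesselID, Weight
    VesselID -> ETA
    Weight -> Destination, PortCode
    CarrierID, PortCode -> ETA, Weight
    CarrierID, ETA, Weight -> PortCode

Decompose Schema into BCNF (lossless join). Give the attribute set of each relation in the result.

{CarrierID, Destination, Origin, PortCode, VesselID, Weight}; {ETA, VesselID}

Candidate keys of the original relation: {PortCode}, {Weight}.
{CarrierID, Destination, ETA, Origin, PortCode, VesselID, Weight}: {VesselID} determines {ETA, VesselID} here but is not a superkey — split on VesselID -> ETA, giving {ETA, VesselID} and {CarrierID, Destination, Origin, PortCode, VesselID, Weight}.
{ETA, VesselID} is in BCNF.
{CarrierID, Destination, Origin, PortCode, VesselID, Weight} is in BCNF.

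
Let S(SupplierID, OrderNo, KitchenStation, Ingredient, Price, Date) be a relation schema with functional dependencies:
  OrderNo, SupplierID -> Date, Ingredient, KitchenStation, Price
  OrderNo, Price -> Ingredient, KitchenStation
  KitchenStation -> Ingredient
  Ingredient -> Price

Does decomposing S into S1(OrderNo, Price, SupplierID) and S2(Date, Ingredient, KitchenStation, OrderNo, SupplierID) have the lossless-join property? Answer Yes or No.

The shared attributes are {OrderNo, SupplierID} and {OrderNo, SupplierID}⁺ = {Date, Ingredient, KitchenStation, OrderNo, Price, SupplierID}.
This includes all of S1, so the common attributes are a superkey of S1 — the join is lossless.

Yes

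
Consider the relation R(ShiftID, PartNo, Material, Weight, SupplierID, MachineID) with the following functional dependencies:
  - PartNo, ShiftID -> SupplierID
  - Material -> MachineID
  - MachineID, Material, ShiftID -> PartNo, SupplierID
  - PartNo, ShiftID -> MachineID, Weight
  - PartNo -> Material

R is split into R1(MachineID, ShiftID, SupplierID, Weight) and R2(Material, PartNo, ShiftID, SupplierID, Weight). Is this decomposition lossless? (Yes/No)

No

Common attributes: {ShiftID, SupplierID, Weight}; their closure is {ShiftID, SupplierID, Weight}.
The closure covers neither R1 nor R2 entirely; the join is not lossless.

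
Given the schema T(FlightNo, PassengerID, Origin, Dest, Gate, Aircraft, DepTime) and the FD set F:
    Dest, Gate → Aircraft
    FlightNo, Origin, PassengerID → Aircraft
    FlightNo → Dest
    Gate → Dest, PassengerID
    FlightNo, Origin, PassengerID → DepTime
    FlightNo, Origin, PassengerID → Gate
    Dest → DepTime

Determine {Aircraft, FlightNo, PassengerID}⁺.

Start with {Aircraft, FlightNo, PassengerID}.
FlightNo → Dest applies; add {Dest} → now {Aircraft, Dest, FlightNo, PassengerID}.
Dest → DepTime applies; add {DepTime} → now {Aircraft, DepTime, Dest, FlightNo, PassengerID}.
No further FD applies.

{Aircraft, DepTime, Dest, FlightNo, PassengerID}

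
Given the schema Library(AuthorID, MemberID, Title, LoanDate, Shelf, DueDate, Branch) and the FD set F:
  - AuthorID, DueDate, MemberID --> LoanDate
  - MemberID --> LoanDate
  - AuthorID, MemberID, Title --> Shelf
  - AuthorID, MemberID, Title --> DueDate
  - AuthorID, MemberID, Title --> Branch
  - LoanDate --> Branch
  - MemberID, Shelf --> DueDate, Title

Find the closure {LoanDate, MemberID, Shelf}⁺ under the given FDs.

{Branch, DueDate, LoanDate, MemberID, Shelf, Title}

Start with {LoanDate, MemberID, Shelf}.
LoanDate --> Branch applies; add {Branch} → now {Branch, LoanDate, MemberID, Shelf}.
MemberID, Shelf --> DueDate, Title applies; add {DueDate, Title} → now {Branch, DueDate, LoanDate, MemberID, Shelf, Title}.
No further FD applies.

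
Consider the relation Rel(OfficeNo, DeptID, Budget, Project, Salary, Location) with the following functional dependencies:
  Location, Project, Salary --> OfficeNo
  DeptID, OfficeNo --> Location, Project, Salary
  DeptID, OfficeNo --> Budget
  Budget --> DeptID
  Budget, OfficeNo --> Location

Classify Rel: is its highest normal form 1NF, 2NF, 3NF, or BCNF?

3NF

Candidate keys: {Budget, Location, Project, Salary}, {Budget, OfficeNo}, {DeptID, Location, Project, Salary}, {DeptID, OfficeNo}. Prime attributes: {Budget, DeptID, Location, OfficeNo, Project, Salary}.
Location, Project, Salary --> OfficeNo: {Location, Project, Salary}⁺ = {Location, OfficeNo, Project, Salary}, which is not all of the attributes, so the left side is not a superkey — BCNF is violated.
Its right-hand attributes {OfficeNo} are all prime, as are those of every other non-superkey FD — the relation is in 3NF.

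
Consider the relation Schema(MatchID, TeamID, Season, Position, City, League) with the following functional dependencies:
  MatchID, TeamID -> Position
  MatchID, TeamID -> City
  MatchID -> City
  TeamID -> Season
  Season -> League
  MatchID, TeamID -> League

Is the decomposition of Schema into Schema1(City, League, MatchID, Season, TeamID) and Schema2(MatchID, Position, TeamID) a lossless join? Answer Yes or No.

Common attributes: {MatchID, TeamID}; their closure is {City, League, MatchID, Position, Season, TeamID}.
This includes all of Schema1, so the common attributes are a superkey of Schema1 — the join is lossless.

Yes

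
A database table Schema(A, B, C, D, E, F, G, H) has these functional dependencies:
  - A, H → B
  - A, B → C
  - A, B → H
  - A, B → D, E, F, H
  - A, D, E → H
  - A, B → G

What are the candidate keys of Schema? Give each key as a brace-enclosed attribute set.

{A, B}, {A, D, E}, {A, H}

{A} never appears on the right of any FD, so every key must include it.
Closure of {A, B} is {A, B, C, D, E, F, G, H}, the whole schema; {A, B} is a candidate key.
Closure of {A, H} is {A, B, C, D, E, F, G, H}, the whole schema; {A, H} is a candidate key.
Closure of {A, D, E} is {A, B, C, D, E, F, G, H}, the whole schema; {A, D, E} is a candidate key.
Any other superkey properly contains one of these, so there are no further candidate keys.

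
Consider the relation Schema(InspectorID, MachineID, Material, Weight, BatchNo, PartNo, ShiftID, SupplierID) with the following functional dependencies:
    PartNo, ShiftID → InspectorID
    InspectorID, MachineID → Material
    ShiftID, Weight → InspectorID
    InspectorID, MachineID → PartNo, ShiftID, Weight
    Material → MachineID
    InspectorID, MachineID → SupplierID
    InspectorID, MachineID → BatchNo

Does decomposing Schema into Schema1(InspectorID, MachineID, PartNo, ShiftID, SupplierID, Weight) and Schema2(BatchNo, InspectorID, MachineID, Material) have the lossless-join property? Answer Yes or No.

Yes

Schema1 ∩ Schema2 = {InspectorID, MachineID}; its closure under F is {BatchNo, InspectorID, MachineID, Material, PartNo, ShiftID, SupplierID, Weight}.
This includes all of Schema1, so the common attributes are a superkey of Schema1 — the join is lossless.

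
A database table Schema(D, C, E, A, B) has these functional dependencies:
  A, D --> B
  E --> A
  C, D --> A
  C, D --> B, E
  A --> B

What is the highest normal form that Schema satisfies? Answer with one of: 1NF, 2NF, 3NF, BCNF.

2NF

Candidate key: {C, D}. Prime attributes: {C, D}.
A, D --> B breaks BCNF: {A, D}⁺ = {A, B, D}, so {A, D} is not a superkey.
Because {B} is non-prime and the left side of A, D --> B is not a superkey, the relation is not in 3NF.
Checking every proper subset of each key, none determines a non-prime attribute — 2NF is satisfied.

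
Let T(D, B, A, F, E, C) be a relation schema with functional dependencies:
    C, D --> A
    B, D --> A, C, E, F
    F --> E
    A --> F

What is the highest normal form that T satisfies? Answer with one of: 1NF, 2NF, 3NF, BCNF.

2NF

Candidate key: {B, D}. Prime attributes: {B, D}.
C, D --> A breaks BCNF: {C, D}⁺ = {A, C, D, E, F}, so {C, D} is not a superkey.
Because {A} is non-prime and the left side of C, D --> A is not a superkey, the relation is not in 3NF.
No non-prime attribute depends on a proper subset of any candidate key, so 2NF holds.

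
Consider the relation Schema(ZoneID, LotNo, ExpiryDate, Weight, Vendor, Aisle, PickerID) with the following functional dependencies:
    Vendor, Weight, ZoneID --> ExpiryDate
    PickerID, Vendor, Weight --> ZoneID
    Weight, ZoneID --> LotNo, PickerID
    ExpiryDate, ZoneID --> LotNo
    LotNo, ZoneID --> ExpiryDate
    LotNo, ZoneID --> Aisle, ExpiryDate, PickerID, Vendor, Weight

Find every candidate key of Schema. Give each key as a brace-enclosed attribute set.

{ExpiryDate, ZoneID}, {LotNo, ZoneID}, {PickerID, Vendor, Weight}, {Weight, ZoneID}

{ExpiryDate, ZoneID} is a candidate key since {ExpiryDate, ZoneID}⁺ = {Aisle, ExpiryDate, LotNo, PickerID, Vendor, Weight, ZoneID} covers every attribute.
{LotNo, ZoneID} is a candidate key since {LotNo, ZoneID}⁺ = {Aisle, ExpiryDate, LotNo, PickerID, Vendor, Weight, ZoneID} covers every attribute.
{Weight, ZoneID} is a candidate key since {Weight, ZoneID}⁺ = {Aisle, ExpiryDate, LotNo, PickerID, Vendor, Weight, ZoneID} covers every attribute.
{PickerID, Vendor, Weight} is a candidate key since {PickerID, Vendor, Weight}⁺ = {Aisle, ExpiryDate, LotNo, PickerID, Vendor, Weight, ZoneID} covers every attribute.
Any other superkey properly contains one of these, so there are no further candidate keys.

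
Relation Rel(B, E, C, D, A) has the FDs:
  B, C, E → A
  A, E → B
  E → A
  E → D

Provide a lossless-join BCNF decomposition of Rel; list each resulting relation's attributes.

{A, B, D, E}; {C, E}

Candidate key of the original relation: {C, E}.
Within {A, B, C, D, E}: {A, E}⁺ ∩ {A, B, C, D, E} = {A, B, D, E}, not the whole set, so A, E → B, D violates BCNF; decompose into {A, B, D, E} and {A, C, E}.
{A, B, D, E} has no BCNF violation.
Within {A, C, E}: {E}⁺ ∩ {A, C, E} = {A, E}, not the whole set, so E → A violates BCNF; decompose into {A, E} and {C, E}.
{A, E} has no BCNF violation.
{C, E} has no BCNF violation.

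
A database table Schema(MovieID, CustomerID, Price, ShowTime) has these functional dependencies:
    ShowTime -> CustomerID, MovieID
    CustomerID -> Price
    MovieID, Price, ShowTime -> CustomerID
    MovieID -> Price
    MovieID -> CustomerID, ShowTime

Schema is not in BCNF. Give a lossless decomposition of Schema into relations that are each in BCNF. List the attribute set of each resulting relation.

{CustomerID, MovieID, ShowTime}; {CustomerID, Price}

Candidate keys of the original relation: {MovieID}, {ShowTime}.
Within {CustomerID, MovieID, Price, ShowTime}: {CustomerID}⁺ ∩ {CustomerID, MovieID, Price, ShowTime} = {CustomerID, Price}, not the whole set, so CustomerID -> Price violates BCNF; decompose into {CustomerID, Price} and {CustomerID, MovieID, ShowTime}.
{CustomerID, Price} is in BCNF.
{CustomerID, MovieID, ShowTime} is in BCNF.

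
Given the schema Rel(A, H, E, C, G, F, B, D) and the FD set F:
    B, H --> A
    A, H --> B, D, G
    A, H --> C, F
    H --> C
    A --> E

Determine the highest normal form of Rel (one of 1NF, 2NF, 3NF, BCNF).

1NF

Candidate keys: {A, H}, {B, H}. Prime attributes: {A, B, H}.
H --> C: {H}⁺ = {C, H}, which is not all of the attributes, so the left side is not a superkey — BCNF is violated.
H --> C has non-prime {C} on the right and a non-superkey on the left, so 3NF fails.
Since {A} ⊂ {A, H} and {A}⁺ ⊇ {E} with {E} non-prime, there is a partial dependency; 2NF fails.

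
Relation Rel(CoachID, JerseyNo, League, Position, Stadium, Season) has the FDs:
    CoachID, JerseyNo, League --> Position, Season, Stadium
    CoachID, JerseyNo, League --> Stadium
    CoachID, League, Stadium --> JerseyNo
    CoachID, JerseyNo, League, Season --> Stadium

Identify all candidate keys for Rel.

{CoachID, League} never appear on the right of any FD, so every key must include all of them.
{CoachID, JerseyNo, League}⁺ = {CoachID, JerseyNo, League, Position, Season, Stadium} — all of the relation — so {CoachID, JerseyNo, League} is a candidate key.
{CoachID, League, Stadium}⁺ = {CoachID, JerseyNo, League, Position, Season, Stadium} — all of the relation — so {CoachID, League, Stadium} is a candidate key.
Any other superkey properly contains one of these, so there are no further candidate keys.

{CoachID, JerseyNo, League}, {CoachID, League, Stadium}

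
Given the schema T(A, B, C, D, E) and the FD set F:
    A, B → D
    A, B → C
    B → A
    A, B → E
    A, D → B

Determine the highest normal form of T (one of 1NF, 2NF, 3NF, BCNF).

BCNF

Candidate keys: {A, D}, {B}. Prime attributes: {A, B, D}.
Every FD has a superkey on the left, so the relation is in BCNF.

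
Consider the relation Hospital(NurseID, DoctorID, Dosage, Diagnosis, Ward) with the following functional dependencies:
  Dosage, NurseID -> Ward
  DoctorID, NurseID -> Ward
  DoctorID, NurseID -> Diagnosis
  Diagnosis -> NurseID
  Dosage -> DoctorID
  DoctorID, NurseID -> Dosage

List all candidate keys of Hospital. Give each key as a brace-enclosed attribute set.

{Diagnosis, DoctorID} is a candidate key since {Diagnosis, DoctorID}⁺ = {Diagnosis, DoctorID, Dosage, NurseID, Ward} covers every attribute.
{Diagnosis, Dosage} is a candidate key since {Diagnosis, Dosage}⁺ = {Diagnosis, DoctorID, Dosage, NurseID, Ward} covers every attribute.
{DoctorID, NurseID} is a candidate key since {DoctorID, NurseID}⁺ = {Diagnosis, DoctorID, Dosage, NurseID, Ward} covers every attribute.
{Dosage, NurseID} is a candidate key since {Dosage, NurseID}⁺ = {Diagnosis, DoctorID, Dosage, NurseID, Ward} covers every attribute.
Any other superkey properly contains one of these, so there are no further candidate keys.

{Diagnosis, DoctorID}, {Diagnosis, Dosage}, {DoctorID, NurseID}, {Dosage, NurseID}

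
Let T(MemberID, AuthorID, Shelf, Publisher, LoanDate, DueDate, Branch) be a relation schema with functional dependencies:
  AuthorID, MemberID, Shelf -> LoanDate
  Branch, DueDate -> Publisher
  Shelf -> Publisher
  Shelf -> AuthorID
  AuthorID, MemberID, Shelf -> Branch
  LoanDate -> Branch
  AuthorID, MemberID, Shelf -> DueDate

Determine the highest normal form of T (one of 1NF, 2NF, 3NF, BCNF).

Candidate key: {MemberID, Shelf}. Prime attributes: {MemberID, Shelf}.
Branch, DueDate -> Publisher breaks BCNF: {Branch, DueDate}⁺ = {Branch, DueDate, Publisher}, so {Branch, DueDate} is not a superkey.
Because {Publisher} is non-prime and the left side of Branch, DueDate -> Publisher is not a superkey, the relation is not in 3NF.
{Shelf} is a proper subset of the key {MemberID, Shelf}, and {Shelf}⁺ contains the non-prime attributes {AuthorID, Publisher} — a partial dependency, so 2NF is violated.

1NF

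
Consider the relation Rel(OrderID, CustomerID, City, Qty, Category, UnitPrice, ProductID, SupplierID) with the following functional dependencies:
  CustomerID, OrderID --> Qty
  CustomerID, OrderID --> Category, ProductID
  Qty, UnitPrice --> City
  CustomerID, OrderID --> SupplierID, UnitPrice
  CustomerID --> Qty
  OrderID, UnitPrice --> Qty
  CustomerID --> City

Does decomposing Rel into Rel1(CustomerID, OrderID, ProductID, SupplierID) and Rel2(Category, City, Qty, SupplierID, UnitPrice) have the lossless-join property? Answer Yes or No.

No

Rel1 ∩ Rel2 = {SupplierID}; its closure under F is {SupplierID}.
Rel1 ⊄ {SupplierID} and Rel2 ⊄ {SupplierID}, so the split is lossy.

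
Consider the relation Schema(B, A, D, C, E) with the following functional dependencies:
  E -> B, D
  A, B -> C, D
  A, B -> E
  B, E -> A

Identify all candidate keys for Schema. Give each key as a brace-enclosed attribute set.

{A, B}, {E}

Closure of {E} is {A, B, C, D, E}, the whole schema; {E} is a candidate key.
Closure of {A, B} is {A, B, C, D, E}, the whole schema; {A, B} is a candidate key.
Any other superkey properly contains one of these, so there are no further candidate keys.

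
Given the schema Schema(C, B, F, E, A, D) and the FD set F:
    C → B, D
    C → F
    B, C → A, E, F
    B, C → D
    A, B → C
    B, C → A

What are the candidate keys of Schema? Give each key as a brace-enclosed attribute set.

{A, B}, {C}

Closure of {C} is {A, B, C, D, E, F}, the whole schema; {C} is a candidate key.
Closure of {A, B} is {A, B, C, D, E, F}, the whole schema; {A, B} is a candidate key.
Any other superkey properly contains one of these, so there are no further candidate keys.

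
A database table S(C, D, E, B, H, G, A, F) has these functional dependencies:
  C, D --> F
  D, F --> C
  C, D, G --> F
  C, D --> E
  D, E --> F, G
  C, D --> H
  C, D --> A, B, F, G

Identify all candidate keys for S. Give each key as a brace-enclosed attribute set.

{C, D}, {D, E}, {D, F}

No FD produces {D}, so it must be in every candidate key.
{C, D}⁺ = {A, B, C, D, E, F, G, H} — all of the relation — so {C, D} is a candidate key.
{D, E}⁺ = {A, B, C, D, E, F, G, H} — all of the relation — so {D, E} is a candidate key.
{D, F}⁺ = {A, B, C, D, E, F, G, H} — all of the relation — so {D, F} is a candidate key.
These are minimal and exhaustive — every other superkey contains one of them.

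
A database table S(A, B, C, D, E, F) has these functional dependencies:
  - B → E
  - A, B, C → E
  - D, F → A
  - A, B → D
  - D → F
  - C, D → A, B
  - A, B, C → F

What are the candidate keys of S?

{A, B, C}, {C, D}

Attributes never on any right-hand side: {C} — every candidate key must contain it.
{C, D}⁺ = {A, B, C, D, E, F}, which is every attribute, so {C, D} is a candidate key.
{A, B, C}⁺ = {A, B, C, D, E, F}, which is every attribute, so {A, B, C} is a candidate key.
No proper subset of any of these is a key, and no other minimal superkey exists.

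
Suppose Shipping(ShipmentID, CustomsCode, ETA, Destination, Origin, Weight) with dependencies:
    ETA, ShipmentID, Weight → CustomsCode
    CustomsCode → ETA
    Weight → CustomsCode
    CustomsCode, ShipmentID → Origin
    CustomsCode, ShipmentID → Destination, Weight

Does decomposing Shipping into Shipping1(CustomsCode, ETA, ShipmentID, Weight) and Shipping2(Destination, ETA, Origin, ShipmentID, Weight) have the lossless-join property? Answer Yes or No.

Common attributes: {ETA, ShipmentID, Weight}; their closure is {CustomsCode, Destination, ETA, Origin, ShipmentID, Weight}.
This includes all of Shipping1, so the common attributes are a superkey of Shipping1 — the join is lossless.

Yes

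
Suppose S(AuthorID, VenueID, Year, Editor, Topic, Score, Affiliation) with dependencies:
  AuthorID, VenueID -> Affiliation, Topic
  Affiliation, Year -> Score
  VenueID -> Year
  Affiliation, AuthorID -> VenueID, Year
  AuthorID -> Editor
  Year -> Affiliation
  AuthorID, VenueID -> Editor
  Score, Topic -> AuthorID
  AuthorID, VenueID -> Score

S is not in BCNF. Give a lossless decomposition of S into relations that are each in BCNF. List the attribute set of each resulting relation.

Candidate keys of the original relation: {Affiliation, AuthorID}, {Affiliation, Score, Topic}, {AuthorID, VenueID}, {AuthorID, Year}, {Topic, VenueID}, {Topic, Year}.
In {Affiliation, AuthorID, Editor, Score, Topic, VenueID, Year}, {Affiliation, Year} is not a superkey ({Affiliation, Year}⁺ restricted to this set is {Affiliation, Score, Year}), so split on Affiliation, Year -> Score into {Affiliation, Score, Year} and {Affiliation, AuthorID, Editor, Topic, VenueID, Year}.
{Affiliation, Score, Year} has no BCNF violation.
In {Affiliation, AuthorID, Editor, Topic, VenueID, Year}, {VenueID} is not a superkey ({VenueID}⁺ restricted to this set is {Affiliation, VenueID, Year}), so split on VenueID -> Affiliation, Year into {Affiliation, VenueID, Year} and {AuthorID, Editor, Topic, VenueID}.
In {Affiliation, VenueID, Year}, {Year} is not a superkey ({Year}⁺ restricted to this set is {Affiliation, Year}), so split on Year -> Affiliation into {Affiliation, Year} and {VenueID, Year}.
{Affiliation, Year} has no BCNF violation.
{VenueID, Year} has no BCNF violation.
In {AuthorID, Editor, Topic, VenueID}, {AuthorID} is not a superkey ({AuthorID}⁺ restricted to this set is {AuthorID, Editor}), so split on AuthorID -> Editor into {AuthorID, Editor} and {AuthorID, Topic, VenueID}.
{AuthorID, Editor} has no BCNF violation.
{AuthorID, Topic, VenueID} has no BCNF violation.

{Affiliation, Score, Year}; {AuthorID, Editor}; {AuthorID, Topic, VenueID}; {VenueID, Year}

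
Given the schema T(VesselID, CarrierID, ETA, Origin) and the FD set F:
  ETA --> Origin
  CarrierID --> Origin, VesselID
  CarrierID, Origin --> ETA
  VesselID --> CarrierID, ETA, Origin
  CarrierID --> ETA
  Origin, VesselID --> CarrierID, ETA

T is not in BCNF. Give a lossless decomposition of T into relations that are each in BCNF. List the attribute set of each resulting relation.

{CarrierID, ETA, VesselID}; {ETA, Origin}

Candidate keys of the original relation: {CarrierID}, {VesselID}.
In {CarrierID, ETA, Origin, VesselID}, {ETA} is not a superkey ({ETA}⁺ restricted to this set is {ETA, Origin}), so split on ETA --> Origin into {ETA, Origin} and {CarrierID, ETA, VesselID}.
{ETA, Origin} has no BCNF violation.
{CarrierID, ETA, VesselID} has no BCNF violation.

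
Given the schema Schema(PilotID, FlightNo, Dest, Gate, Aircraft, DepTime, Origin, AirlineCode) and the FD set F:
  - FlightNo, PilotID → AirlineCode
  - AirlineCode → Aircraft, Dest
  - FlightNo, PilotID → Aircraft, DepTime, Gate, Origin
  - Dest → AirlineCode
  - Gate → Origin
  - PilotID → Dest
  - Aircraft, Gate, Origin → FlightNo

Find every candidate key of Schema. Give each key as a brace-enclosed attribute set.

No FD produces {PilotID}, so it must be in every candidate key.
{FlightNo, PilotID} is a candidate key since {FlightNo, PilotID}⁺ = {Aircraft, AirlineCode, DepTime, Dest, FlightNo, Gate, Origin, PilotID} covers every attribute.
{Gate, PilotID} is a candidate key since {Gate, PilotID}⁺ = {Aircraft, AirlineCode, DepTime, Dest, FlightNo, Gate, Origin, PilotID} covers every attribute.
Any other superkey properly contains one of these, so there are no further candidate keys.

{FlightNo, PilotID}, {Gate, PilotID}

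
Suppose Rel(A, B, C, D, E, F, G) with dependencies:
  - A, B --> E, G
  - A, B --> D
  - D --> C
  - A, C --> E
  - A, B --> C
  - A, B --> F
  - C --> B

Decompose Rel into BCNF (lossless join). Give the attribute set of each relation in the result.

Candidate keys of the original relation: {A, B}, {A, C}, {A, D}.
In {A, B, C, D, E, F, G}, {D} is not a superkey ({D}⁺ restricted to this set is {B, C, D}), so split on D --> B, C into {B, C, D} and {A, D, E, F, G}.
In {B, C, D}, {C} is not a superkey ({C}⁺ restricted to this set is {B, C}), so split on C --> B into {B, C} and {C, D}.
{B, C}: every determinant is a superkey — BCNF.
{C, D}: every determinant is a superkey — BCNF.
{A, D, E, F, G}: every determinant is a superkey — BCNF.

{A, D, E, F, G}; {B, C}; {C, D}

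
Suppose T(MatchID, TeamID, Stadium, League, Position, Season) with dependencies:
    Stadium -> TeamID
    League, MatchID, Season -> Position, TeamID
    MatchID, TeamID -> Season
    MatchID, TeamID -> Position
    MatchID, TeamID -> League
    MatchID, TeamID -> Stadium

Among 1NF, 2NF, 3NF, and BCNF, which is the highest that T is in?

3NF

Candidate keys: {League, MatchID, Season}, {MatchID, Stadium}, {MatchID, TeamID}. Prime attributes: {League, MatchID, Season, Stadium, TeamID}.
Stadium -> TeamID breaks BCNF: {Stadium}⁺ = {Stadium, TeamID}, so {Stadium} is not a superkey.
Its right-hand attributes {TeamID} are all prime, as are those of every other non-superkey FD — the relation is in 3NF.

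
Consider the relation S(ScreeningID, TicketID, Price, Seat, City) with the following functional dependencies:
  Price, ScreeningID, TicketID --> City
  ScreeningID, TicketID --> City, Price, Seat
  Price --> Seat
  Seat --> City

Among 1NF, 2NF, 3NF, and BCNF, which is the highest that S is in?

Candidate key: {ScreeningID, TicketID}. Prime attributes: {ScreeningID, TicketID}.
Price --> Seat: {Price}⁺ = {City, Price, Seat}, which is not all of the attributes, so the left side is not a superkey — BCNF is violated.
Price --> Seat determines the non-prime attribute {Seat} from a non-superkey — 3NF is violated.
No proper subset of a key has a non-prime attribute in its closure, so there is no partial dependency; 2NF holds.

2NF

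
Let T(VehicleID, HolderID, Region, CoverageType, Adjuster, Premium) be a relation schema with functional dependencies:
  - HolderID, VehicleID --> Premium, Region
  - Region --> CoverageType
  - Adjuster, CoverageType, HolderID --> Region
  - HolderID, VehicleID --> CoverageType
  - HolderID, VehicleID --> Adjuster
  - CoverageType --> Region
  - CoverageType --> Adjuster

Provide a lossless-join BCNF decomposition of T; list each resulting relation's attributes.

Candidate key of the original relation: {HolderID, VehicleID}.
{Adjuster, CoverageType, HolderID, Premium, Region, VehicleID}: {Region} determines {Adjuster, CoverageType, Region} here but is not a superkey — split on Region --> Adjuster, CoverageType, giving {Adjuster, CoverageType, Region} and {HolderID, Premium, Region, VehicleID}.
{Adjuster, CoverageType, Region} is in BCNF.
{HolderID, Premium, Region, VehicleID} is in BCNF.

{Adjuster, CoverageType, Region}; {HolderID, Premium, Region, VehicleID}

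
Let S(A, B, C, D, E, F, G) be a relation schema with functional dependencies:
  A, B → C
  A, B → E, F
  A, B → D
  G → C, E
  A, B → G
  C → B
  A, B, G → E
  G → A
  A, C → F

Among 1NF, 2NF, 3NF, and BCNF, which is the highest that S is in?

Candidate keys: {A, B}, {A, C}, {G}. Prime attributes: {A, B, C, G}.
For C → B we have {C}⁺ = {B, C}; {C} is not a superkey, so BCNF fails.
But every attribute on its right side ({B}) is prime, and the same holds for every other non-superkey FD, so 3NF still holds.

3NF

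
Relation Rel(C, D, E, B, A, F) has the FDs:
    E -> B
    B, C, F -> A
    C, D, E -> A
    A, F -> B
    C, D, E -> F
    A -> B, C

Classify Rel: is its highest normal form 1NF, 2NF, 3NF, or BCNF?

1NF

Candidate keys: {A, D, E}, {C, D, E}. Prime attributes: {A, C, D, E}.
E -> B: {E}⁺ = {B, E}, which is not all of the attributes, so the left side is not a superkey — BCNF is violated.
E -> B determines the non-prime attribute {B} from a non-superkey — 3NF is violated.
{A} is a proper subset of the key {A, D, E}, and {A}⁺ contains the non-prime attribute {B} — a partial dependency, so 2NF is violated.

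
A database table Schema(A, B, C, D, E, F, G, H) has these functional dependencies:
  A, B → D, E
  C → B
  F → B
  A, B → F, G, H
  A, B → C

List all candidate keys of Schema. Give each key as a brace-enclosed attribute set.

No FD produces {A}, so it must be in every candidate key.
Closure of {A, B} is {A, B, C, D, E, F, G, H}, the whole schema; {A, B} is a candidate key.
Closure of {A, C} is {A, B, C, D, E, F, G, H}, the whole schema; {A, C} is a candidate key.
Closure of {A, F} is {A, B, C, D, E, F, G, H}, the whole schema; {A, F} is a candidate key.
Any other superkey properly contains one of these, so there are no further candidate keys.

{A, B}, {A, C}, {A, F}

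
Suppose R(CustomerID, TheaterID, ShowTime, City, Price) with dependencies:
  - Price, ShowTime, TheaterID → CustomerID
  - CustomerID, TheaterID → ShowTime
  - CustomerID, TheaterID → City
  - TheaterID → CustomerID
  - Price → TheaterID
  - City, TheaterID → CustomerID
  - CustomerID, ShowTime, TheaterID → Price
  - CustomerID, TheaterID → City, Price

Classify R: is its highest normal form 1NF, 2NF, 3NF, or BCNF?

Candidate keys: {Price}, {TheaterID}. Prime attributes: {Price, TheaterID}.
The left-hand side of every FD is a superkey, so BCNF is satisfied.

BCNF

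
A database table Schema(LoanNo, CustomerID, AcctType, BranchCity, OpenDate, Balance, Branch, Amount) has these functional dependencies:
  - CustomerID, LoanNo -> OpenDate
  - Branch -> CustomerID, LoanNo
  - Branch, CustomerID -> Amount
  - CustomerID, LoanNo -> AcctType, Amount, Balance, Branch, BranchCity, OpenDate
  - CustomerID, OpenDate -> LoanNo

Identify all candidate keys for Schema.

{Branch}⁺ = {AcctType, Amount, Balance, Branch, BranchCity, CustomerID, LoanNo, OpenDate}, which is every attribute, so {Branch} is a candidate key.
{CustomerID, LoanNo}⁺ = {AcctType, Amount, Balance, Branch, BranchCity, CustomerID, LoanNo, OpenDate}, which is every attribute, so {CustomerID, LoanNo} is a candidate key.
{CustomerID, OpenDate}⁺ = {AcctType, Amount, Balance, Branch, BranchCity, CustomerID, LoanNo, OpenDate}, which is every attribute, so {CustomerID, OpenDate} is a candidate key.
No proper subset of any of these is a key, and no other minimal superkey exists.

{Branch}, {CustomerID, LoanNo}, {CustomerID, OpenDate}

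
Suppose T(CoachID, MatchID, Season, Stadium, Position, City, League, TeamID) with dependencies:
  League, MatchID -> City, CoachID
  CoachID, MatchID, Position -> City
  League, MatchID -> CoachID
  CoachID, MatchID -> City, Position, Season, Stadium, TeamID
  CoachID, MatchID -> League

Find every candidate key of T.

Attributes never on any right-hand side: {MatchID} — every candidate key must contain it.
{CoachID, MatchID} is a candidate key since {CoachID, MatchID}⁺ = {City, CoachID, League, MatchID, Position, Season, Stadium, TeamID} covers every attribute.
{League, MatchID} is a candidate key since {League, MatchID}⁺ = {City, CoachID, League, MatchID, Position, Season, Stadium, TeamID} covers every attribute.
These are minimal and exhaustive — every other superkey contains one of them.

{CoachID, MatchID}, {League, MatchID}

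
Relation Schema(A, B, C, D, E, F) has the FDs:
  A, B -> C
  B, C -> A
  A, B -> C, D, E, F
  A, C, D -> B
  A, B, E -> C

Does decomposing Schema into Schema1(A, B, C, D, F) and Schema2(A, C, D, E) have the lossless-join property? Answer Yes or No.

Common attributes: {A, C, D}; their closure is {A, B, C, D, E, F}.
Since Schema1 ⊆ {A, B, C, D, E, F}, the intersection is a superkey of Schema1; the decomposition is lossless.

Yes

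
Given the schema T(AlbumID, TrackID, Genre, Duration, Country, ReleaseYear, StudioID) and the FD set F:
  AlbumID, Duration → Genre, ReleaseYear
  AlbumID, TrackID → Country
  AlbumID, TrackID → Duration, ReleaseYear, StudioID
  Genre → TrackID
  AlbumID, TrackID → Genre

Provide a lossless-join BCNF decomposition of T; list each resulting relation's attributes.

{AlbumID, Country, Duration, Genre, ReleaseYear, StudioID}; {Genre, TrackID}

Candidate keys of the original relation: {AlbumID, Duration}, {AlbumID, Genre}, {AlbumID, TrackID}.
{AlbumID, Country, Duration, Genre, ReleaseYear, StudioID, TrackID}: {Genre} determines {Genre, TrackID} here but is not a superkey — split on Genre → TrackID, giving {Genre, TrackID} and {AlbumID, Country, Duration, Genre, ReleaseYear, StudioID}.
{Genre, TrackID} has no BCNF violation.
{AlbumID, Country, Duration, Genre, ReleaseYear, StudioID} has no BCNF violation.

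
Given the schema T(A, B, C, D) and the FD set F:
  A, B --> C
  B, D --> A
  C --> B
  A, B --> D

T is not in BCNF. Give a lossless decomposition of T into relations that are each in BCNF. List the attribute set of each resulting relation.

{A, C, D}; {B, C}

Candidate keys of the original relation: {A, B}, {A, C}, {B, D}, {C, D}.
In {A, B, C, D}, {C} is not a superkey ({C}⁺ restricted to this set is {B, C}), so split on C --> B into {B, C} and {A, C, D}.
{B, C}: every determinant is a superkey — BCNF.
{A, C, D}: every determinant is a superkey — BCNF.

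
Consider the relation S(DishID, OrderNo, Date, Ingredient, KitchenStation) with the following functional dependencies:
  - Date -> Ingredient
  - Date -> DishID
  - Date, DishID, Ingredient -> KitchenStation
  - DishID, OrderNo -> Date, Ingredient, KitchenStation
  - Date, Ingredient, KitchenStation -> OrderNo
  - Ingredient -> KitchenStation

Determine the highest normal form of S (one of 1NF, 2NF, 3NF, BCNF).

2NF

Candidate keys: {Date}, {DishID, OrderNo}. Prime attributes: {Date, DishID, OrderNo}.
For Ingredient -> KitchenStation we have {Ingredient}⁺ = {Ingredient, KitchenStation}; {Ingredient} is not a superkey, so BCNF fails.
Ingredient -> KitchenStation has non-prime {KitchenStation} on the right and a non-superkey on the left, so 3NF fails.
No proper subset of a key has a non-prime attribute in its closure, so there is no partial dependency; 2NF holds.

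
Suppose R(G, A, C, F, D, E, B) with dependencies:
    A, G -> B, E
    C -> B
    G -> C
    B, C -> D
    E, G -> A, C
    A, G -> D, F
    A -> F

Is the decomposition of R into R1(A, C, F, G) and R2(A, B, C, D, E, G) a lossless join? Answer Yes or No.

Common attributes: {A, C, G}; their closure is {A, B, C, D, E, F, G}.
Since R1 ⊆ {A, B, C, D, E, F, G}, the intersection is a superkey of R1; the decomposition is lossless.

Yes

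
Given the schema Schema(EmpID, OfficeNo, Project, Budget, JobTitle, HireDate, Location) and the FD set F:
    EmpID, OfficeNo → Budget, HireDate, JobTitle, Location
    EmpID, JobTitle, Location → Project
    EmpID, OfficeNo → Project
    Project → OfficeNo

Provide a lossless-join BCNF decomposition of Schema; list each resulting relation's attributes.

Candidate keys of the original relation: {EmpID, JobTitle, Location}, {EmpID, OfficeNo}, {EmpID, Project}.
Within {Budget, EmpID, HireDate, JobTitle, Location, OfficeNo, Project}: {Project}⁺ ∩ {Budget, EmpID, HireDate, JobTitle, Location, OfficeNo, Project} = {OfficeNo, Project}, not the whole set, so Project → OfficeNo violates BCNF; decompose into {OfficeNo, Project} and {Budget, EmpID, HireDate, JobTitle, Location, Project}.
{OfficeNo, Project}: every determinant is a superkey — BCNF.
{Budget, EmpID, HireDate, JobTitle, Location, Project}: every determinant is a superkey — BCNF.

{Budget, EmpID, HireDate, JobTitle, Location, Project}; {OfficeNo, Project}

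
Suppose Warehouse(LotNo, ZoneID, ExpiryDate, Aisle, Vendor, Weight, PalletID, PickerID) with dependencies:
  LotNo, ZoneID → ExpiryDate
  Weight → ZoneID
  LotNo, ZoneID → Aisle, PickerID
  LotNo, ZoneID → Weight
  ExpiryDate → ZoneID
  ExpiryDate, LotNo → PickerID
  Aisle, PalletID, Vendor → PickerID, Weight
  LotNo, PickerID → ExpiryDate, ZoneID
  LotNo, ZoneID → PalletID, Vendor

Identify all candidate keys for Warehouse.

{LotNo} never appears on the right of any FD, so every key must include it.
Closure of {ExpiryDate, LotNo} is {Aisle, ExpiryDate, LotNo, PalletID, PickerID, Vendor, Weight, ZoneID}, the whole schema; {ExpiryDate, LotNo} is a candidate key.
Closure of {LotNo, PickerID} is {Aisle, ExpiryDate, LotNo, PalletID, PickerID, Vendor, Weight, ZoneID}, the whole schema; {LotNo, PickerID} is a candidate key.
Closure of {LotNo, Weight} is {Aisle, ExpiryDate, LotNo, PalletID, PickerID, Vendor, Weight, ZoneID}, the whole schema; {LotNo, Weight} is a candidate key.
Closure of {LotNo, ZoneID} is {Aisle, ExpiryDate, LotNo, PalletID, PickerID, Vendor, Weight, ZoneID}, the whole schema; {LotNo, ZoneID} is a candidate key.
Closure of {Aisle, LotNo, PalletID, Vendor} is {Aisle, ExpiryDate, LotNo, PalletID, PickerID, Vendor, Weight, ZoneID}, the whole schema; {Aisle, LotNo, PalletID, Vendor} is a candidate key.
No proper subset of any of these is a key, and no other minimal superkey exists.

{Aisle, LotNo, PalletID, Vendor}, {ExpiryDate, LotNo}, {LotNo, PickerID}, {LotNo, Weight}, {LotNo, ZoneID}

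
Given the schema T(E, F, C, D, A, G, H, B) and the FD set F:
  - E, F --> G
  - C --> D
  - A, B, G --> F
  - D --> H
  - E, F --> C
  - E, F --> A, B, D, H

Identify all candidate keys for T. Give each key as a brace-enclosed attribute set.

Attributes never on any right-hand side: {E} — every candidate key must contain it.
{E, F} is a candidate key since {E, F}⁺ = {A, B, C, D, E, F, G, H} covers every attribute.
{A, B, E, G} is a candidate key since {A, B, E, G}⁺ = {A, B, C, D, E, F, G, H} covers every attribute.
These are minimal and exhaustive — every other superkey contains one of them.

{A, B, E, G}, {E, F}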